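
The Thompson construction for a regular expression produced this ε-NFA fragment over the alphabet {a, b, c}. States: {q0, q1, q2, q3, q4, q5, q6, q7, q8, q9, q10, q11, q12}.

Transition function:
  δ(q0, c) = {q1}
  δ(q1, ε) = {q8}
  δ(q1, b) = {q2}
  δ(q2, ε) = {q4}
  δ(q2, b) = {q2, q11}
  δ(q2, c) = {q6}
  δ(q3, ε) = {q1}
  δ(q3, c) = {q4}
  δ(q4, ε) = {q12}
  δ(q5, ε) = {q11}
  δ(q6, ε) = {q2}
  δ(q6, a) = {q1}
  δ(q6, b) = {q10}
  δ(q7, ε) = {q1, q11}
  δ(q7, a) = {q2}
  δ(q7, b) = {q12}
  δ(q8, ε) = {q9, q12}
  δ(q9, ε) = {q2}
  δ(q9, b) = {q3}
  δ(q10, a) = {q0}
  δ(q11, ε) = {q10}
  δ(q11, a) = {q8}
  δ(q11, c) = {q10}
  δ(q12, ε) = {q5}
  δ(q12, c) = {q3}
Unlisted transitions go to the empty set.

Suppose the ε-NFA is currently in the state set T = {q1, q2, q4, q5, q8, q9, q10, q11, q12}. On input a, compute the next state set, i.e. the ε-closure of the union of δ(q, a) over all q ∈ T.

{q0, q2, q4, q5, q8, q9, q10, q11, q12}

q10 on a → {q0}.
q11 on a → {q8}.
No a-transition from q1, q2, q4, q5, q8, q9, q12.
Union after reading a: {q0, q8}.
Now take the ε-closure:
From q8 via ε: add q9, q12.
From q9 via ε: add q2.
From q12 via ε: add q5.
From q2 via ε: add q4.
From q5 via ε: add q11.
From q11 via ε: add q10.
No new states can be added; the closed set is {q0, q2, q4, q5, q8, q9, q10, q11, q12}.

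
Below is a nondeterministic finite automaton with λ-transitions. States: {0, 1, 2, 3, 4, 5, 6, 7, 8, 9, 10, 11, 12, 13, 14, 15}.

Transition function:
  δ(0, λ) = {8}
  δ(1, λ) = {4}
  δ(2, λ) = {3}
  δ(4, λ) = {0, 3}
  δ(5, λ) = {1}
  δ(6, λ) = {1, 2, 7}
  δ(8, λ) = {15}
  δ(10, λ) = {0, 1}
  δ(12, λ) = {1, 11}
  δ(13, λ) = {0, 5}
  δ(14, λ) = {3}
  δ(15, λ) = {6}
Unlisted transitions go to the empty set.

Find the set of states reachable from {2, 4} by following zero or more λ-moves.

{0, 1, 2, 3, 4, 6, 7, 8, 15}

Start with {2, 4}.
From 2 via λ: add 3.
From 4 via λ: add 0.
From 0 via λ: add 8.
From 8 via λ: add 15.
From 15 via λ: add 6.
From 6 via λ: add 1, 7.
No new states can be added; the closed set is {0, 1, 2, 3, 4, 6, 7, 8, 15}.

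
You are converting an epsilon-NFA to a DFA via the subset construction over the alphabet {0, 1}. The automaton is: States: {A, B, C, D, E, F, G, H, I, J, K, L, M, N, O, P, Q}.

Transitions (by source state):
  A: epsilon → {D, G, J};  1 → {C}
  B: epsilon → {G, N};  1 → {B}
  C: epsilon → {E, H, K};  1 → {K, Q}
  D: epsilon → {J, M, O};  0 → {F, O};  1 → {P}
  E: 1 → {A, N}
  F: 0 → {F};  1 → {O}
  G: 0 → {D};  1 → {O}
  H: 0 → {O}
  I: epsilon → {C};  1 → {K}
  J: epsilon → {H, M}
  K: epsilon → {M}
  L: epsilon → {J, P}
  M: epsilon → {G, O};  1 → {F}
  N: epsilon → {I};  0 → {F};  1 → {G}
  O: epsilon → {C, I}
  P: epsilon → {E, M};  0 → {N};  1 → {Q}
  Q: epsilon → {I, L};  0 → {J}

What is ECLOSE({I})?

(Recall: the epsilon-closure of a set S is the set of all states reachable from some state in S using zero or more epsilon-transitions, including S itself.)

{C, E, G, H, I, K, M, O}

Start with {I}.
From I via epsilon: add C.
From C via epsilon: add E, H, K.
From K via epsilon: add M.
From M via epsilon: add G, O.
No new states can be added; the closed set is {C, E, G, H, I, K, M, O}.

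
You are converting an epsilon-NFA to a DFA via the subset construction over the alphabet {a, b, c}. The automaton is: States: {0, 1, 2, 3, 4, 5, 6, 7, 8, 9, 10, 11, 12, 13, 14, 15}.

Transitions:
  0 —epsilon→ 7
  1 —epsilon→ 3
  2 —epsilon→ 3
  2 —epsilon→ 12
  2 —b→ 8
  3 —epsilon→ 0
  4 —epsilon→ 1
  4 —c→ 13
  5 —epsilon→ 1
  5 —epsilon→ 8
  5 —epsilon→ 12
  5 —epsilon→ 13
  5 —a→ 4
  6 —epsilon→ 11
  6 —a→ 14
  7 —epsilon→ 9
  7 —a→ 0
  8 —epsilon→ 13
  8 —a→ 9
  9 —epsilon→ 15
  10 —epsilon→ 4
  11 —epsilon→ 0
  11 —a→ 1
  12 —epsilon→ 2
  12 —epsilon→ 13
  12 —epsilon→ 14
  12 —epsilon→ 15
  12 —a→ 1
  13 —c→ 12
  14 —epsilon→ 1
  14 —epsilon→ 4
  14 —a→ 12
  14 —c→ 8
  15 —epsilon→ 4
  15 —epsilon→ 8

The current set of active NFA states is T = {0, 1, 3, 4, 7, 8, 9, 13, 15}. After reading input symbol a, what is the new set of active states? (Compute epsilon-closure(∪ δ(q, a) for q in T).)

7 on a → {0}.
8 on a → {9}.
No a-transition from 0, 1, 3, 4, 9, 13, 15.
Union after reading a: {0, 9}.
Now take the epsilon-closure:
From 0 via epsilon: add 7.
From 9 via epsilon: add 15.
From 15 via epsilon: add 4, 8.
From 4 via epsilon: add 1.
From 8 via epsilon: add 13.
From 1 via epsilon: add 3.
No new states can be added; the closed set is {0, 1, 3, 4, 7, 8, 9, 13, 15}.

{0, 1, 3, 4, 7, 8, 9, 13, 15}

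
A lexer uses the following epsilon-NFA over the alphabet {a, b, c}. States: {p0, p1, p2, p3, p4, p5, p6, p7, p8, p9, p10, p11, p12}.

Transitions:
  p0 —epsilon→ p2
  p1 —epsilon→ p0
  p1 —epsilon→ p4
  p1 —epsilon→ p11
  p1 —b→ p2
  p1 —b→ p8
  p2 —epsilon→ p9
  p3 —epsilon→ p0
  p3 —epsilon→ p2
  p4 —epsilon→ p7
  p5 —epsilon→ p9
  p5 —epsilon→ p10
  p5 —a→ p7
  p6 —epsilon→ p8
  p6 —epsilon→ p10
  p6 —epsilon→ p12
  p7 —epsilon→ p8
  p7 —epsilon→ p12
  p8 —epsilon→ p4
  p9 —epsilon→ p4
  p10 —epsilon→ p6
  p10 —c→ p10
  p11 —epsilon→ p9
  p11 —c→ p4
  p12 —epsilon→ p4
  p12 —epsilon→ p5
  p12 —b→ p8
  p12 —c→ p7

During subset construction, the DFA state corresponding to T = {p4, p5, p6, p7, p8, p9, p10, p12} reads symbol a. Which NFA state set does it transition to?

{p4, p5, p6, p7, p8, p9, p10, p12}

p5 on a → {p7}.
No a-transition from p4, p6, p7, p8, p9, p10, p12.
Union after reading a: {p7}.
Now take the epsilon-closure:
From p7 via epsilon: add p8, p12.
From p8 via epsilon: add p4.
From p12 via epsilon: add p5.
From p5 via epsilon: add p9, p10.
From p10 via epsilon: add p6.
No new states can be added; the closed set is {p4, p5, p6, p7, p8, p9, p10, p12}.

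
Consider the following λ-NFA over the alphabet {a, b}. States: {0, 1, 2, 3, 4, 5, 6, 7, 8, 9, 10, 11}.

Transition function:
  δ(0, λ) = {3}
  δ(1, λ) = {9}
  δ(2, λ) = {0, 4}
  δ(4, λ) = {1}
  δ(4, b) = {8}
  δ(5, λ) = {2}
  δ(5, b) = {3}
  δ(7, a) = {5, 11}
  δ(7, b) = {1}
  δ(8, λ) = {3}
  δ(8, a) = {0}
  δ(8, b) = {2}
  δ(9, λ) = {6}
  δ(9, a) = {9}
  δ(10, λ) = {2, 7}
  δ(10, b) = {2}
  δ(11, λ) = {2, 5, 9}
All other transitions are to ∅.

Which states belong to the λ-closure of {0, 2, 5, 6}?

{0, 1, 2, 3, 4, 5, 6, 9}

Start with {0, 2, 5, 6}.
From 0 via λ: add 3.
From 2 via λ: add 4.
From 4 via λ: add 1.
From 1 via λ: add 9.
No new states can be added; the closed set is {0, 1, 2, 3, 4, 5, 6, 9}.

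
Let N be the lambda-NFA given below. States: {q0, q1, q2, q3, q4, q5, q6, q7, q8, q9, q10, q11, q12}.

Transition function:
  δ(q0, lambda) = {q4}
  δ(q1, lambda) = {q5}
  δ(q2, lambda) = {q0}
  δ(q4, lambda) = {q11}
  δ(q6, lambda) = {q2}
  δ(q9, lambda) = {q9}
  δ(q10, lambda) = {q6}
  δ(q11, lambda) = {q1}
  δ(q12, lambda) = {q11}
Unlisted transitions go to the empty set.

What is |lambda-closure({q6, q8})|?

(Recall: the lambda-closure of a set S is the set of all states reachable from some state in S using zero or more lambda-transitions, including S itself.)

8

Start with {q6, q8}.
From q6 via lambda: add q2.
From q2 via lambda: add q0.
From q0 via lambda: add q4.
From q4 via lambda: add q11.
From q11 via lambda: add q1.
From q1 via lambda: add q5.
lambda-closure = {q0, q1, q2, q4, q5, q6, q8, q11}, which has 8 states.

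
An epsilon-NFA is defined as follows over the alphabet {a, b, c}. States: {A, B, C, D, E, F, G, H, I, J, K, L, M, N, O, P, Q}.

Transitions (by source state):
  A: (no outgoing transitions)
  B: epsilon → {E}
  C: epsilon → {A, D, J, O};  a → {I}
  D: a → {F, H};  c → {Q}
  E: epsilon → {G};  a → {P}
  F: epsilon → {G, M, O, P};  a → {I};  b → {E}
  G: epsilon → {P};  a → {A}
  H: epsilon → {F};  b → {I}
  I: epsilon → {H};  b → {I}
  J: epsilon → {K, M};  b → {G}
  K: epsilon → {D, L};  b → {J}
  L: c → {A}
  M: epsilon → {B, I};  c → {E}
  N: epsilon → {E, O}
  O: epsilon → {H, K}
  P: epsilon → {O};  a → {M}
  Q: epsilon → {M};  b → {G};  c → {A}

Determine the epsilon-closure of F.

Start with {F}.
From F via epsilon: add G, M, O, P.
From M via epsilon: add B, I.
From O via epsilon: add H, K.
From B via epsilon: add E.
From K via epsilon: add D, L.
No new states can be added; the closed set is {B, D, E, F, G, H, I, K, L, M, O, P}.

{B, D, E, F, G, H, I, K, L, M, O, P}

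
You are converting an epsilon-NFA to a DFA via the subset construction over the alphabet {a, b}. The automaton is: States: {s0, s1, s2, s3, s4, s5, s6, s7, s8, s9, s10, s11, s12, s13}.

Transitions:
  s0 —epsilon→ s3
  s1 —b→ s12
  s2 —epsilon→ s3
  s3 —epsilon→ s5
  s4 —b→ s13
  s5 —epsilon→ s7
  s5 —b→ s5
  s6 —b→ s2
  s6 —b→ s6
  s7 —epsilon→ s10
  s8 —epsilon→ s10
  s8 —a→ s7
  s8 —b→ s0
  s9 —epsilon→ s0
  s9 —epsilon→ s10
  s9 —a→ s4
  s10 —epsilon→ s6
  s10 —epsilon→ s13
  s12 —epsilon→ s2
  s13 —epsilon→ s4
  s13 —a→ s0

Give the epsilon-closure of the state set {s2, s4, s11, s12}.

Start with {s2, s4, s11, s12}.
From s2 via epsilon: add s3.
From s3 via epsilon: add s5.
From s5 via epsilon: add s7.
From s7 via epsilon: add s10.
From s10 via epsilon: add s6, s13.
No new states can be added; the closed set is {s2, s3, s4, s5, s6, s7, s10, s11, s12, s13}.

{s2, s3, s4, s5, s6, s7, s10, s11, s12, s13}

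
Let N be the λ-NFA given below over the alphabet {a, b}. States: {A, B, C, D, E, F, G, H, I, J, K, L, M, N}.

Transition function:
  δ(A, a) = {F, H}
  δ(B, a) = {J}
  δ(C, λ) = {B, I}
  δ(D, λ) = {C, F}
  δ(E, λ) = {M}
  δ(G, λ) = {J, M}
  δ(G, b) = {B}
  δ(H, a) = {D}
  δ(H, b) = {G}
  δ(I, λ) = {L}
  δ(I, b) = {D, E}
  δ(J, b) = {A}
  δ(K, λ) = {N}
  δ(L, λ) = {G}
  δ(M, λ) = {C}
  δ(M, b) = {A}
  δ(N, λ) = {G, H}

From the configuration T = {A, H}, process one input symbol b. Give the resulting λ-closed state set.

H on b → {G}.
No b-transition from A.
Union after reading b: {G}.
Now take the λ-closure:
From G via λ: add J, M.
From M via λ: add C.
From C via λ: add B, I.
From I via λ: add L.
No new states can be added; the closed set is {B, C, G, I, J, L, M}.

{B, C, G, I, J, L, M}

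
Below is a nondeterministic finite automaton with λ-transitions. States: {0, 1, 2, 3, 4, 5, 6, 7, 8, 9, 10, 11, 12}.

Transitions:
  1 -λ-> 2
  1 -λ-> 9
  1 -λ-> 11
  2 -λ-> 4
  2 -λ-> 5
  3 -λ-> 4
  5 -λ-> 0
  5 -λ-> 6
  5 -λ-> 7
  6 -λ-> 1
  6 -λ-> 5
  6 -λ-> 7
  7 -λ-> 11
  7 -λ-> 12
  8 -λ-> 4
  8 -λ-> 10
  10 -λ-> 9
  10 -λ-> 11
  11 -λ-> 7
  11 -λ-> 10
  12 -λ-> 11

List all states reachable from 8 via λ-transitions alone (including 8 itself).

Start with {8}.
From 8 via λ: add 4, 10.
From 10 via λ: add 9, 11.
From 11 via λ: add 7.
From 7 via λ: add 12.
No new states can be added; the closed set is {4, 7, 8, 9, 10, 11, 12}.

{4, 7, 8, 9, 10, 11, 12}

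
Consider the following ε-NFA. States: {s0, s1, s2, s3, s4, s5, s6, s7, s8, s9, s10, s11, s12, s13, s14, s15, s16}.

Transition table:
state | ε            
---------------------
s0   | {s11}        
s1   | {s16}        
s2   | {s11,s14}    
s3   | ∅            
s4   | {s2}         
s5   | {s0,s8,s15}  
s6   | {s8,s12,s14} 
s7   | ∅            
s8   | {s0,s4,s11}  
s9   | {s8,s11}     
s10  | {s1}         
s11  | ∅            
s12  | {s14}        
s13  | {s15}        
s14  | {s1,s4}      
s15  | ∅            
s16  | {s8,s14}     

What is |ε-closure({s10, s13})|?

11

Start with {s10, s13}.
From s10 via ε: add s1.
From s13 via ε: add s15.
From s1 via ε: add s16.
From s16 via ε: add s8, s14.
From s8 via ε: add s0, s4, s11.
From s4 via ε: add s2.
ε-closure = {s0, s1, s2, s4, s8, s10, s11, s13, s14, s15, s16}, which has 11 states.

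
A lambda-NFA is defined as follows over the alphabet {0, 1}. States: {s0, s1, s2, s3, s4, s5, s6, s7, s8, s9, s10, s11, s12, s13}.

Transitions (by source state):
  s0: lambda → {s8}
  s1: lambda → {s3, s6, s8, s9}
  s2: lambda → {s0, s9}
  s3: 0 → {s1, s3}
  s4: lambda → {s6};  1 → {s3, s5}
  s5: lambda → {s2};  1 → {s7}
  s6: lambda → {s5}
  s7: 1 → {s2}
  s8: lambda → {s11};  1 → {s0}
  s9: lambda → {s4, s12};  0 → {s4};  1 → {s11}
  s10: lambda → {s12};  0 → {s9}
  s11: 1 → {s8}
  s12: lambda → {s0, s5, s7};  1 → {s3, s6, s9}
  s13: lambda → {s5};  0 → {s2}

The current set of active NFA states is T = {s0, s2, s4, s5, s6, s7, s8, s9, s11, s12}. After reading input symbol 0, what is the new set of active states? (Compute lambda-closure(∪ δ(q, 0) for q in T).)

s9 on 0 → {s4}.
No 0-transition from s0, s2, s4, s5, s6, s7, s8, s11, s12.
Union after reading 0: {s4}.
Now take the lambda-closure:
From s4 via lambda: add s6.
From s6 via lambda: add s5.
From s5 via lambda: add s2.
From s2 via lambda: add s0, s9.
From s0 via lambda: add s8.
From s9 via lambda: add s12.
From s8 via lambda: add s11.
From s12 via lambda: add s7.
No new states can be added; the closed set is {s0, s2, s4, s5, s6, s7, s8, s9, s11, s12}.

{s0, s2, s4, s5, s6, s7, s8, s9, s11, s12}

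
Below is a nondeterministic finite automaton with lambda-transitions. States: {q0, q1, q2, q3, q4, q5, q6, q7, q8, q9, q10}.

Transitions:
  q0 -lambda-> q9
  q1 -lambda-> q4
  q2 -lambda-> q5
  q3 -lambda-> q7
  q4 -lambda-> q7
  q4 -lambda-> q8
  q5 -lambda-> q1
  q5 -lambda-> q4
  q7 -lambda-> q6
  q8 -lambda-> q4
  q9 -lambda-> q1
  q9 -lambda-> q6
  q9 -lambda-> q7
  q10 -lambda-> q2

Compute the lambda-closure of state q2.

{q1, q2, q4, q5, q6, q7, q8}

Start with {q2}.
From q2 via lambda: add q5.
From q5 via lambda: add q1, q4.
From q4 via lambda: add q7, q8.
From q7 via lambda: add q6.
No new states can be added; the closed set is {q1, q2, q4, q5, q6, q7, q8}.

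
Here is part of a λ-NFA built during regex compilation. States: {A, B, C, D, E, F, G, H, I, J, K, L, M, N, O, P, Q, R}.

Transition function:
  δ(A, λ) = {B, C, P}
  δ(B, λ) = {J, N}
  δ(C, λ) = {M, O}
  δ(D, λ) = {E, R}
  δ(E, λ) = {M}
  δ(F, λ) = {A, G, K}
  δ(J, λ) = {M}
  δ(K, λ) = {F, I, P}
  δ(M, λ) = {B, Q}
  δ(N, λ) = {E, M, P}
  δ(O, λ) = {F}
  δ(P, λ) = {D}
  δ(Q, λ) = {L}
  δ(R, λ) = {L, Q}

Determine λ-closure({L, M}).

Start with {L, M}.
From M via λ: add B, Q.
From B via λ: add J, N.
From N via λ: add E, P.
From P via λ: add D.
From D via λ: add R.
No new states can be added; the closed set is {B, D, E, J, L, M, N, P, Q, R}.

{B, D, E, J, L, M, N, P, Q, R}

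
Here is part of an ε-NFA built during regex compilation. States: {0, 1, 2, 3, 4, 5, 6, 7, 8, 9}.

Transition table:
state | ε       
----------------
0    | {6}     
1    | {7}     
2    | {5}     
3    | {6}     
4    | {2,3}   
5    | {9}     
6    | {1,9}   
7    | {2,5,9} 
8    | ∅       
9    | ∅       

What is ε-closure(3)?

{1, 2, 3, 5, 6, 7, 9}

Start with {3}.
From 3 via ε: add 6.
From 6 via ε: add 1, 9.
From 1 via ε: add 7.
From 7 via ε: add 2, 5.
No new states can be added; the closed set is {1, 2, 3, 5, 6, 7, 9}.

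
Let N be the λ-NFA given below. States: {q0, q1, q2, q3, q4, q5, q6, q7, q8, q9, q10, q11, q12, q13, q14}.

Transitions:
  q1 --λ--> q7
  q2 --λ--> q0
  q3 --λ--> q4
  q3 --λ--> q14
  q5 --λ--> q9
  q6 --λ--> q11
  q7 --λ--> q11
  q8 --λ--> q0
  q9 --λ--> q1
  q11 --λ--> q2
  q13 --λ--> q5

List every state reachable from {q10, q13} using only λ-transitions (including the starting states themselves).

{q0, q1, q2, q5, q7, q9, q10, q11, q13}

Start with {q10, q13}.
From q13 via λ: add q5.
From q5 via λ: add q9.
From q9 via λ: add q1.
From q1 via λ: add q7.
From q7 via λ: add q11.
From q11 via λ: add q2.
From q2 via λ: add q0.
No new states can be added; the closed set is {q0, q1, q2, q5, q7, q9, q10, q11, q13}.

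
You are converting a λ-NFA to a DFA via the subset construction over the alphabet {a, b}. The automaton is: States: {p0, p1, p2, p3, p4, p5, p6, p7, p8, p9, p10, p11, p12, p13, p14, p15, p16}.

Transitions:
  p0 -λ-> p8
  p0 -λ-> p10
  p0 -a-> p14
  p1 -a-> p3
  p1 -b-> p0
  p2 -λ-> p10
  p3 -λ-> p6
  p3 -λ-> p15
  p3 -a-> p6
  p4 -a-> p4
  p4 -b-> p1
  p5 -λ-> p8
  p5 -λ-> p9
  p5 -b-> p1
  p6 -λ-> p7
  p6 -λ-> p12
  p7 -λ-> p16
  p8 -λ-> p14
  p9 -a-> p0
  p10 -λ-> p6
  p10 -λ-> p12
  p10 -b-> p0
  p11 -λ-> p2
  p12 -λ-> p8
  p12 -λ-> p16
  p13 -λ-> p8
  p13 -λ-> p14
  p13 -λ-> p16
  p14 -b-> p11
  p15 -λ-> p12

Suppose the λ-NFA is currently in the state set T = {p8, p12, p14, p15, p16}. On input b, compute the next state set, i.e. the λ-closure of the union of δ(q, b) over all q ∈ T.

p14 on b → {p11}.
No b-transition from p8, p12, p15, p16.
Union after reading b: {p11}.
Now take the λ-closure:
From p11 via λ: add p2.
From p2 via λ: add p10.
From p10 via λ: add p6, p12.
From p6 via λ: add p7.
From p12 via λ: add p8, p16.
From p8 via λ: add p14.
No new states can be added; the closed set is {p2, p6, p7, p8, p10, p11, p12, p14, p16}.

{p2, p6, p7, p8, p10, p11, p12, p14, p16}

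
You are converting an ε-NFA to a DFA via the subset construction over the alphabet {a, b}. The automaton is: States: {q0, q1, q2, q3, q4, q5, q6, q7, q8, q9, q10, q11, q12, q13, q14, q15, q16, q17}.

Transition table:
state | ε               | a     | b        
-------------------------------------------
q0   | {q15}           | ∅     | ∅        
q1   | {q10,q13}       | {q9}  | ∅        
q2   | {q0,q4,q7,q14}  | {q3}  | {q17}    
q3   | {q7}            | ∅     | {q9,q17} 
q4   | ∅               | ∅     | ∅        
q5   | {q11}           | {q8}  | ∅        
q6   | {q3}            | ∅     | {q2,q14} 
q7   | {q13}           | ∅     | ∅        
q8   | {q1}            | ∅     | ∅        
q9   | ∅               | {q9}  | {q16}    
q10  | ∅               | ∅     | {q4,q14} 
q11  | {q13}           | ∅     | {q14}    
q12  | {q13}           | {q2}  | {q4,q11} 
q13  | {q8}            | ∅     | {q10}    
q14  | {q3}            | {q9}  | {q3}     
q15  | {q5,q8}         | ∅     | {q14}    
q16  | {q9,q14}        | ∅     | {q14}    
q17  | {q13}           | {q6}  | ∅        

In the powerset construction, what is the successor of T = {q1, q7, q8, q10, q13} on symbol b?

{q1, q3, q4, q7, q8, q10, q13, q14}

q10 on b → {q4, q14}.
q13 on b → {q10}.
No b-transition from q1, q7, q8.
Union after reading b: {q4, q10, q14}.
Now take the ε-closure:
From q14 via ε: add q3.
From q3 via ε: add q7.
From q7 via ε: add q13.
From q13 via ε: add q8.
From q8 via ε: add q1.
No new states can be added; the closed set is {q1, q3, q4, q7, q8, q10, q13, q14}.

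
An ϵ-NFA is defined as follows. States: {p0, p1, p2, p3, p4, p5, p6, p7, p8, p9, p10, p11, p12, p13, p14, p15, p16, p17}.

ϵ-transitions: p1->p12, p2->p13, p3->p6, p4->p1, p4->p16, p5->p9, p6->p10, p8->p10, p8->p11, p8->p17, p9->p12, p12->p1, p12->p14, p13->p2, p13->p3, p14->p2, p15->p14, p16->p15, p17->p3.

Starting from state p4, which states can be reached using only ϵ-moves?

Start with {p4}.
From p4 via ϵ: add p1, p16.
From p1 via ϵ: add p12.
From p16 via ϵ: add p15.
From p12 via ϵ: add p14.
From p14 via ϵ: add p2.
From p2 via ϵ: add p13.
From p13 via ϵ: add p3.
From p3 via ϵ: add p6.
From p6 via ϵ: add p10.
No new states can be added; the closed set is {p1, p2, p3, p4, p6, p10, p12, p13, p14, p15, p16}.

{p1, p2, p3, p4, p6, p10, p12, p13, p14, p15, p16}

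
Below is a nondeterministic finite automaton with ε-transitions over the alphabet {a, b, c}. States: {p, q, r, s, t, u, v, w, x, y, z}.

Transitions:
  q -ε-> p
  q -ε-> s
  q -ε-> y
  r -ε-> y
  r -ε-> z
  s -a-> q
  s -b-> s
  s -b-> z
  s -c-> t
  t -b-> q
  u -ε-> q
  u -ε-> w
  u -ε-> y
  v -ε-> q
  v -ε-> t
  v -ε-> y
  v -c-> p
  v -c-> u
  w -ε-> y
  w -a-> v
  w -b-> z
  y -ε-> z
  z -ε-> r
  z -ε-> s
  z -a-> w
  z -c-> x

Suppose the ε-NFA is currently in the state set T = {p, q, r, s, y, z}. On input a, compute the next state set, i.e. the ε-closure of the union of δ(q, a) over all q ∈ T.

{p, q, r, s, w, y, z}

s on a → {q}.
z on a → {w}.
No a-transition from p, q, r, y.
Union after reading a: {q, w}.
Now take the ε-closure:
From q via ε: add p, s, y.
From y via ε: add z.
From z via ε: add r.
No new states can be added; the closed set is {p, q, r, s, w, y, z}.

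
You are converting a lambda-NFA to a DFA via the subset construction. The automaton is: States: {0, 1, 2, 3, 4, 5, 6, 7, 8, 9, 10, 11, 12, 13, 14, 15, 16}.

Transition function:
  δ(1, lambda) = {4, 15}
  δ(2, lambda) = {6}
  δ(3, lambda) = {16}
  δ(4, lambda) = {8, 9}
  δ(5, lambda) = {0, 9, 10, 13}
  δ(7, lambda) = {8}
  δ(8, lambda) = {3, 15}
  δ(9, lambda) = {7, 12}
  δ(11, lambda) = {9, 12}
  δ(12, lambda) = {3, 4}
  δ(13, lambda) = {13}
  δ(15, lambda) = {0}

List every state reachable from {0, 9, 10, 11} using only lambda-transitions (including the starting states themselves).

{0, 3, 4, 7, 8, 9, 10, 11, 12, 15, 16}

Start with {0, 9, 10, 11}.
From 9 via lambda: add 7, 12.
From 7 via lambda: add 8.
From 12 via lambda: add 3, 4.
From 3 via lambda: add 16.
From 8 via lambda: add 15.
No new states can be added; the closed set is {0, 3, 4, 7, 8, 9, 10, 11, 12, 15, 16}.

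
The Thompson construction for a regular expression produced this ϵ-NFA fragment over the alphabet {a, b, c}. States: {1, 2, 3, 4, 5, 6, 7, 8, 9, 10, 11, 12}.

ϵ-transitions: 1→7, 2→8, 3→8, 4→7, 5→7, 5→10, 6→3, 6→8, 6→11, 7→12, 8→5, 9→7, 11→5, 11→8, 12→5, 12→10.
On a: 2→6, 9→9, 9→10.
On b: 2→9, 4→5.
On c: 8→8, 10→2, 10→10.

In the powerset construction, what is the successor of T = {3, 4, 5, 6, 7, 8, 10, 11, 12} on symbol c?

{2, 5, 7, 8, 10, 12}

8 on c → {8}.
10 on c → {2, 10}.
No c-transition from 3, 4, 5, 6, 7, 11, 12.
Union after reading c: {2, 8, 10}.
Now take the ϵ-closure:
From 8 via ϵ: add 5.
From 5 via ϵ: add 7.
From 7 via ϵ: add 12.
No new states can be added; the closed set is {2, 5, 7, 8, 10, 12}.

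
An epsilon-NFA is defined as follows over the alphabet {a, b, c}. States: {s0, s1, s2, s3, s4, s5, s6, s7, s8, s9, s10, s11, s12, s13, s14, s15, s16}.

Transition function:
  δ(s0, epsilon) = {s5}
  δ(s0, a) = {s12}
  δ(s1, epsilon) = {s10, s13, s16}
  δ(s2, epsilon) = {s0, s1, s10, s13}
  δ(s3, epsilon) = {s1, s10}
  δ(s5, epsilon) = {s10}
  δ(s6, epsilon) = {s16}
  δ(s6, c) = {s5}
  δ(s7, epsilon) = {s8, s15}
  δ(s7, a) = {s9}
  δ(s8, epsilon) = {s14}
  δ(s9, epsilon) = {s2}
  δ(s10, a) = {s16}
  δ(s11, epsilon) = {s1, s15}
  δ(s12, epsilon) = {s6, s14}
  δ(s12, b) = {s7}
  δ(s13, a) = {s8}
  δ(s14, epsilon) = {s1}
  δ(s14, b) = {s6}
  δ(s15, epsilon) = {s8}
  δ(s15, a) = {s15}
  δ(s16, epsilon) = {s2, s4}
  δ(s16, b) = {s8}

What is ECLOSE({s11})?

Start with {s11}.
From s11 via epsilon: add s1, s15.
From s1 via epsilon: add s10, s13, s16.
From s15 via epsilon: add s8.
From s8 via epsilon: add s14.
From s16 via epsilon: add s2, s4.
From s2 via epsilon: add s0.
From s0 via epsilon: add s5.
No new states can be added; the closed set is {s0, s1, s2, s4, s5, s8, s10, s11, s13, s14, s15, s16}.

{s0, s1, s2, s4, s5, s8, s10, s11, s13, s14, s15, s16}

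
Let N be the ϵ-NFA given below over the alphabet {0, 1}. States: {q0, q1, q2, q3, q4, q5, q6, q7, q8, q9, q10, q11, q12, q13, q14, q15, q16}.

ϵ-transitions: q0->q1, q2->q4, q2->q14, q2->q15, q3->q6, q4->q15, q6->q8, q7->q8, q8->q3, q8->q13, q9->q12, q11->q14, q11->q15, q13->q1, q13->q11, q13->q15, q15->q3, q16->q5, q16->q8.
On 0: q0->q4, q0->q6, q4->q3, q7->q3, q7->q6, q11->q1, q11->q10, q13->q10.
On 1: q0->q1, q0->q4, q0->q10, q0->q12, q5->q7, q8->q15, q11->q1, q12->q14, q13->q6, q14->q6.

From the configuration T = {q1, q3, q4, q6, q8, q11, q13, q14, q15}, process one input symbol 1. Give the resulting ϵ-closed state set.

q8 on 1 → {q15}.
q11 on 1 → {q1}.
q13 on 1 → {q6}.
q14 on 1 → {q6}.
No 1-transition from q1, q3, q4, q6, q15.
Union after reading 1: {q1, q6, q15}.
Now take the ϵ-closure:
From q6 via ϵ: add q8.
From q15 via ϵ: add q3.
From q8 via ϵ: add q13.
From q13 via ϵ: add q11.
From q11 via ϵ: add q14.
No new states can be added; the closed set is {q1, q3, q6, q8, q11, q13, q14, q15}.

{q1, q3, q6, q8, q11, q13, q14, q15}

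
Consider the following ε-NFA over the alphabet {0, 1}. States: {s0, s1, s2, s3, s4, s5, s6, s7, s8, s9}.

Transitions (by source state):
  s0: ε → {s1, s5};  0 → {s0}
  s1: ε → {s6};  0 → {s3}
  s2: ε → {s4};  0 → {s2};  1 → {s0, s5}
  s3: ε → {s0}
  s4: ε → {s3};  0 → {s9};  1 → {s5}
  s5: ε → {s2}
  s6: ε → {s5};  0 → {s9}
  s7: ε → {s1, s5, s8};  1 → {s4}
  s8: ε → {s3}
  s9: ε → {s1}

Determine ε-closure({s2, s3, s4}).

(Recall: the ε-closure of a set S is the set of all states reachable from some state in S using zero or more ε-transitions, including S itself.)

{s0, s1, s2, s3, s4, s5, s6}

Start with {s2, s3, s4}.
From s3 via ε: add s0.
From s0 via ε: add s1, s5.
From s1 via ε: add s6.
No new states can be added; the closed set is {s0, s1, s2, s3, s4, s5, s6}.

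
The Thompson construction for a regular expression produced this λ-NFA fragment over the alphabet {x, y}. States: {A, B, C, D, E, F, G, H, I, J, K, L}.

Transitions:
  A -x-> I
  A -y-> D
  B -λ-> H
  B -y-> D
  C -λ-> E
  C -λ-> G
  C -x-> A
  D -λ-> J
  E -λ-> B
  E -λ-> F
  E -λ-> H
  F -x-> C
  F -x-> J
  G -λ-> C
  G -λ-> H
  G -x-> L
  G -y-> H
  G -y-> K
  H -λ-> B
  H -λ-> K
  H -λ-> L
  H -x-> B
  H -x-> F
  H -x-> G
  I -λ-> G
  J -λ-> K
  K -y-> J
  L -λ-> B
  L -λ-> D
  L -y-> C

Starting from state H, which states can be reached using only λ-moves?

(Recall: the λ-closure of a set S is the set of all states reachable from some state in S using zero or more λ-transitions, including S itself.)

{B, D, H, J, K, L}

Start with {H}.
From H via λ: add B, K, L.
From L via λ: add D.
From D via λ: add J.
No new states can be added; the closed set is {B, D, H, J, K, L}.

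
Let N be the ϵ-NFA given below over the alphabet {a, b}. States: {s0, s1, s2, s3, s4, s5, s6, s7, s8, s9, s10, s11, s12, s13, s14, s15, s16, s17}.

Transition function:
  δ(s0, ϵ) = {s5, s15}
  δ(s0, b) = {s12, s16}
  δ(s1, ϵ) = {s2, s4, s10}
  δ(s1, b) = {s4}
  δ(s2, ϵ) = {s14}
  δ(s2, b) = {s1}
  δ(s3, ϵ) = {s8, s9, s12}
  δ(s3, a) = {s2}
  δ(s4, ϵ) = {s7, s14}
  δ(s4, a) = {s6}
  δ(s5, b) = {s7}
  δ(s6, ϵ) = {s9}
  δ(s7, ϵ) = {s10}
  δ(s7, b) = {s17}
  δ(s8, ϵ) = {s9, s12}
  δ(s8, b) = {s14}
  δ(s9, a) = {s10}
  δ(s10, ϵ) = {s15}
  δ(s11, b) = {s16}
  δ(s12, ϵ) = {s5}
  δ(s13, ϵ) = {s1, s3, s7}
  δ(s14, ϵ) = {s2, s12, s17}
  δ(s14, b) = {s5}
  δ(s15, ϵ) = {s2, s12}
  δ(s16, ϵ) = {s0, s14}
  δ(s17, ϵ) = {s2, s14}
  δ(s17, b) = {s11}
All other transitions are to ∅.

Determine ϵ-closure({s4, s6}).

Start with {s4, s6}.
From s4 via ϵ: add s7, s14.
From s6 via ϵ: add s9.
From s7 via ϵ: add s10.
From s14 via ϵ: add s2, s12, s17.
From s10 via ϵ: add s15.
From s12 via ϵ: add s5.
No new states can be added; the closed set is {s2, s4, s5, s6, s7, s9, s10, s12, s14, s15, s17}.

{s2, s4, s5, s6, s7, s9, s10, s12, s14, s15, s17}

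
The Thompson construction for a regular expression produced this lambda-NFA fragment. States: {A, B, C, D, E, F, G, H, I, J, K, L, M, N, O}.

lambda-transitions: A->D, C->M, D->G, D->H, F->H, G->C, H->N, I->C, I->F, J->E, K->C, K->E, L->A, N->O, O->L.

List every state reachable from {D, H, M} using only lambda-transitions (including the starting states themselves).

Start with {D, H, M}.
From D via lambda: add G.
From H via lambda: add N.
From G via lambda: add C.
From N via lambda: add O.
From O via lambda: add L.
From L via lambda: add A.
No new states can be added; the closed set is {A, C, D, G, H, L, M, N, O}.

{A, C, D, G, H, L, M, N, O}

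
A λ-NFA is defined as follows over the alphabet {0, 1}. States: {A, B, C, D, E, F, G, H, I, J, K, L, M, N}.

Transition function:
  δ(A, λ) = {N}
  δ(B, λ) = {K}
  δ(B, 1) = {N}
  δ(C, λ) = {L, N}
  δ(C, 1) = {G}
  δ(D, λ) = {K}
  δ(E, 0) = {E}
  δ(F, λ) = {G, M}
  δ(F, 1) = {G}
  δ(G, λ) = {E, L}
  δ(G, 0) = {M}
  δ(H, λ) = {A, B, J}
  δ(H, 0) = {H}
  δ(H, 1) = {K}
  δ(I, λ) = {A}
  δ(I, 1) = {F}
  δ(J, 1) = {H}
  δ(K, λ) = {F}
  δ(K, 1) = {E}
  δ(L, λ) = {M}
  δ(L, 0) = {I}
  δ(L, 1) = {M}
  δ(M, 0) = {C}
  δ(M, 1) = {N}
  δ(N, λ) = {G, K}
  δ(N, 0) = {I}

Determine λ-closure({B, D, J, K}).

{B, D, E, F, G, J, K, L, M}

Start with {B, D, J, K}.
From K via λ: add F.
From F via λ: add G, M.
From G via λ: add E, L.
No new states can be added; the closed set is {B, D, E, F, G, J, K, L, M}.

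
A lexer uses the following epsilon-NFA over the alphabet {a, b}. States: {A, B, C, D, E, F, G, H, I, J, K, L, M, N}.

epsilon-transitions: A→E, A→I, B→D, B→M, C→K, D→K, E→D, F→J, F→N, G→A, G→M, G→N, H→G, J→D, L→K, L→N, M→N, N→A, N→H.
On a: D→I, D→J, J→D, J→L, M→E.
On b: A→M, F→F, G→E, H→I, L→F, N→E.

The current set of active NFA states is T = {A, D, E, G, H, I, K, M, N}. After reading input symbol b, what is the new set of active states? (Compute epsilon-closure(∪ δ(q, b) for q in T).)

{A, D, E, G, H, I, K, M, N}

A on b → {M}.
G on b → {E}.
H on b → {I}.
N on b → {E}.
No b-transition from D, E, I, K, M.
Union after reading b: {E, I, M}.
Now take the epsilon-closure:
From E via epsilon: add D.
From M via epsilon: add N.
From D via epsilon: add K.
From N via epsilon: add A, H.
From H via epsilon: add G.
No new states can be added; the closed set is {A, D, E, G, H, I, K, M, N}.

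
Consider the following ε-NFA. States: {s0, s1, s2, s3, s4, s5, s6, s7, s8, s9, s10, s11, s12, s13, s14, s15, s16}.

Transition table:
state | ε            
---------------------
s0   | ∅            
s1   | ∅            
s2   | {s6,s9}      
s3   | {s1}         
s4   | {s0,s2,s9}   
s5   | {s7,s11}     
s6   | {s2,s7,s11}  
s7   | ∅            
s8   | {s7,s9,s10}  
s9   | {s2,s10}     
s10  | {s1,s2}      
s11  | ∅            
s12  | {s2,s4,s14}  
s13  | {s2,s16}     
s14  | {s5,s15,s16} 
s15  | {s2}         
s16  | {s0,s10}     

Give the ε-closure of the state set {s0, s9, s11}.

Start with {s0, s9, s11}.
From s9 via ε: add s2, s10.
From s2 via ε: add s6.
From s10 via ε: add s1.
From s6 via ε: add s7.
No new states can be added; the closed set is {s0, s1, s2, s6, s7, s9, s10, s11}.

{s0, s1, s2, s6, s7, s9, s10, s11}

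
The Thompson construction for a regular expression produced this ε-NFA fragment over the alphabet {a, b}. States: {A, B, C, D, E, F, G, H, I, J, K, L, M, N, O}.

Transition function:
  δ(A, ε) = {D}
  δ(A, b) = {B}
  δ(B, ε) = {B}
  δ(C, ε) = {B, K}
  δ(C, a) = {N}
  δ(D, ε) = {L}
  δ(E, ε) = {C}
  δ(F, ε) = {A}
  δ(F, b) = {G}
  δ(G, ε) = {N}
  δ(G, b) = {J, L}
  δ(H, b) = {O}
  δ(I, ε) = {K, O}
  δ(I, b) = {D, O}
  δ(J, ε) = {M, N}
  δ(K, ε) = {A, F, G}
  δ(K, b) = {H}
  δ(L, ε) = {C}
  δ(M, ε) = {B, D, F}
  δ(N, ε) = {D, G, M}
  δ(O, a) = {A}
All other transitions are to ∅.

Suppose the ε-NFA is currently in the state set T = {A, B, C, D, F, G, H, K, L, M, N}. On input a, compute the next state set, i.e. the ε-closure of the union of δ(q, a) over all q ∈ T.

C on a → {N}.
No a-transition from A, B, D, F, G, H, K, L, M, N.
Union after reading a: {N}.
Now take the ε-closure:
From N via ε: add D, G, M.
From D via ε: add L.
From M via ε: add B, F.
From F via ε: add A.
From L via ε: add C.
From C via ε: add K.
No new states can be added; the closed set is {A, B, C, D, F, G, K, L, M, N}.

{A, B, C, D, F, G, K, L, M, N}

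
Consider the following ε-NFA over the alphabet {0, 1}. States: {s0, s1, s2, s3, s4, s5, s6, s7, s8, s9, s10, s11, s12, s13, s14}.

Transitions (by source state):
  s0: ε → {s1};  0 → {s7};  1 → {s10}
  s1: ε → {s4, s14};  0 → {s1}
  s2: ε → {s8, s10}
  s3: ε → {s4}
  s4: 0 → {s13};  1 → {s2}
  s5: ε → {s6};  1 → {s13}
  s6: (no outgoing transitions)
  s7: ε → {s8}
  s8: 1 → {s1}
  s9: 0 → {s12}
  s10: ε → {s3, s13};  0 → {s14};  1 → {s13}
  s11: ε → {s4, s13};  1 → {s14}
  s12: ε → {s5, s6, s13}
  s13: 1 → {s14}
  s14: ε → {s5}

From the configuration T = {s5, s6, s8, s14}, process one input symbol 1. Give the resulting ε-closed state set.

{s1, s4, s5, s6, s13, s14}

s5 on 1 → {s13}.
s8 on 1 → {s1}.
No 1-transition from s6, s14.
Union after reading 1: {s1, s13}.
Now take the ε-closure:
From s1 via ε: add s4, s14.
From s14 via ε: add s5.
From s5 via ε: add s6.
No new states can be added; the closed set is {s1, s4, s5, s6, s13, s14}.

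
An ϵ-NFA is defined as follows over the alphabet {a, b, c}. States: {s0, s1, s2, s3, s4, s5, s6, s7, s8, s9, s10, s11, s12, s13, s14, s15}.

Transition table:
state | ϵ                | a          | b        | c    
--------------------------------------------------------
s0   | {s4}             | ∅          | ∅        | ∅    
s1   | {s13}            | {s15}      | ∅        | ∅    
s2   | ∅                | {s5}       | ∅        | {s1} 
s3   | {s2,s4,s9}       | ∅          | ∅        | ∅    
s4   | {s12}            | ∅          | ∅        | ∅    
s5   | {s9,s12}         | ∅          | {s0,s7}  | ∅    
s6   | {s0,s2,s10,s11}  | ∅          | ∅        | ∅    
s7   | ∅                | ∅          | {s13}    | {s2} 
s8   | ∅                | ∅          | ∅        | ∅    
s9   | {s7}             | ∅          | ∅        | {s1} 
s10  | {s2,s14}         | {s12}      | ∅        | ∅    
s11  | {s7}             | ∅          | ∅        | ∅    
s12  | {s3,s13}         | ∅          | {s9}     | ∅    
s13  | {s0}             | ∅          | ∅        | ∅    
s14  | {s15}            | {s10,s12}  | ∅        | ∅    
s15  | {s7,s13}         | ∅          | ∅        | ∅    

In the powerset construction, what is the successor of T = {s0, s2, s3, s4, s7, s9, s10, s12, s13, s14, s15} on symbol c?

{s0, s1, s2, s3, s4, s7, s9, s12, s13}

s2 on c → {s1}.
s7 on c → {s2}.
s9 on c → {s1}.
No c-transition from s0, s3, s4, s10, s12, s13, s14, s15.
Union after reading c: {s1, s2}.
Now take the ϵ-closure:
From s1 via ϵ: add s13.
From s13 via ϵ: add s0.
From s0 via ϵ: add s4.
From s4 via ϵ: add s12.
From s12 via ϵ: add s3.
From s3 via ϵ: add s9.
From s9 via ϵ: add s7.
No new states can be added; the closed set is {s0, s1, s2, s3, s4, s7, s9, s12, s13}.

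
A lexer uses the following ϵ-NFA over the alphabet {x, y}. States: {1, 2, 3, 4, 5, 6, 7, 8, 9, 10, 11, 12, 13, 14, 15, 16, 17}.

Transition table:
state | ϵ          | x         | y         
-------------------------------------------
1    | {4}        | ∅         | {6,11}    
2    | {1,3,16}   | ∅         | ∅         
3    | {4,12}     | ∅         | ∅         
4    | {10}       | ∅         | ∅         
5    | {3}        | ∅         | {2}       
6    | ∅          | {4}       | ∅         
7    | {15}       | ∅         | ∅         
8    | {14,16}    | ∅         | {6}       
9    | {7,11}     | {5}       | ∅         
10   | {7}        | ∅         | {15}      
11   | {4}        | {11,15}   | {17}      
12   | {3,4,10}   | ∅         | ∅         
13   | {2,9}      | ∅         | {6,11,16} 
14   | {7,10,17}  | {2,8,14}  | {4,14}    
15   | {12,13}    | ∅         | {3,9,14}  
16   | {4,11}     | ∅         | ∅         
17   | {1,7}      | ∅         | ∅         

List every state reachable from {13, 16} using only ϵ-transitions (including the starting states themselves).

Start with {13, 16}.
From 13 via ϵ: add 2, 9.
From 16 via ϵ: add 4, 11.
From 2 via ϵ: add 1, 3.
From 4 via ϵ: add 10.
From 9 via ϵ: add 7.
From 3 via ϵ: add 12.
From 7 via ϵ: add 15.
No new states can be added; the closed set is {1, 2, 3, 4, 7, 9, 10, 11, 12, 13, 15, 16}.

{1, 2, 3, 4, 7, 9, 10, 11, 12, 13, 15, 16}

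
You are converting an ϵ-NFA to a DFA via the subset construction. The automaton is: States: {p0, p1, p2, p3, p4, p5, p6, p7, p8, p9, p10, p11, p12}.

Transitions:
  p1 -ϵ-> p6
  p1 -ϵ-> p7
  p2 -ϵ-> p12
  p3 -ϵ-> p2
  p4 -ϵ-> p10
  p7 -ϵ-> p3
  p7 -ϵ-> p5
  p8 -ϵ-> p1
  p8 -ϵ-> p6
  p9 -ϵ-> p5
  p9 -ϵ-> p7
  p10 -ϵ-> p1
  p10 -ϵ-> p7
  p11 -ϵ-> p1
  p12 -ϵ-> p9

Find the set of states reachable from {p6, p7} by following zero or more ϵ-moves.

{p2, p3, p5, p6, p7, p9, p12}

Start with {p6, p7}.
From p7 via ϵ: add p3, p5.
From p3 via ϵ: add p2.
From p2 via ϵ: add p12.
From p12 via ϵ: add p9.
No new states can be added; the closed set is {p2, p3, p5, p6, p7, p9, p12}.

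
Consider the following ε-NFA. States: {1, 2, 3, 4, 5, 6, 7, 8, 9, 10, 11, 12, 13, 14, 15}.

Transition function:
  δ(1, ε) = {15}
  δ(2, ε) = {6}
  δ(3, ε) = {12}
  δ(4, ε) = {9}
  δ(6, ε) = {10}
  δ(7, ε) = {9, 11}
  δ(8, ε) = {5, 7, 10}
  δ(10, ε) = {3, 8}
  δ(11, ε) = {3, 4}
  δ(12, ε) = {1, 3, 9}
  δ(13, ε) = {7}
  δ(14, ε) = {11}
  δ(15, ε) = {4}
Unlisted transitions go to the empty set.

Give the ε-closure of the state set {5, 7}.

{1, 3, 4, 5, 7, 9, 11, 12, 15}

Start with {5, 7}.
From 7 via ε: add 9, 11.
From 11 via ε: add 3, 4.
From 3 via ε: add 12.
From 12 via ε: add 1.
From 1 via ε: add 15.
No new states can be added; the closed set is {1, 3, 4, 5, 7, 9, 11, 12, 15}.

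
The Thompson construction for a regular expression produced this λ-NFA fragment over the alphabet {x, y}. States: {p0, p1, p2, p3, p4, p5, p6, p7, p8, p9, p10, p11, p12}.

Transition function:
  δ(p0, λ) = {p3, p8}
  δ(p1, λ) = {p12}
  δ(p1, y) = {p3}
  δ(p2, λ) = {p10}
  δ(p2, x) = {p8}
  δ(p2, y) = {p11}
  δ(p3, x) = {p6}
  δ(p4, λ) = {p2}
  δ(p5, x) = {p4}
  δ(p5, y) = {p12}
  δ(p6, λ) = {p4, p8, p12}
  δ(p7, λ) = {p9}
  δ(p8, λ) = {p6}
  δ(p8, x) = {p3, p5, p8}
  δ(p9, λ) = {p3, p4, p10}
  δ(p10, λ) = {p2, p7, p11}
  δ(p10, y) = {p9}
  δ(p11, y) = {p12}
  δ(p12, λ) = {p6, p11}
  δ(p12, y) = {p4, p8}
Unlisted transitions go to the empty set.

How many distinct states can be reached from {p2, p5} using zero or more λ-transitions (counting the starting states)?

Start with {p2, p5}.
From p2 via λ: add p10.
From p10 via λ: add p7, p11.
From p7 via λ: add p9.
From p9 via λ: add p3, p4.
λ-closure = {p2, p3, p4, p5, p7, p9, p10, p11}, which has 8 states.

8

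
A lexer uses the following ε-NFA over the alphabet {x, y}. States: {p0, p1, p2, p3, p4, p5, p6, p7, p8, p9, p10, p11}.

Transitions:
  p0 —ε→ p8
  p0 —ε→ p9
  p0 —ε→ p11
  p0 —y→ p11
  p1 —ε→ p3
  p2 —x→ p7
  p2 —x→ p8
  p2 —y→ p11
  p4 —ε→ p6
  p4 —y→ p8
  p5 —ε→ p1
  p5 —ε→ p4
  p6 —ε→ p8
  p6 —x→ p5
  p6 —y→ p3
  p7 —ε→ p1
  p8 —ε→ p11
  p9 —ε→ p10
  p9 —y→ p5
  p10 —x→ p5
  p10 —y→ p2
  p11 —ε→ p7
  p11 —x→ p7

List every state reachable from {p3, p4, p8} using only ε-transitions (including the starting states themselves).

{p1, p3, p4, p6, p7, p8, p11}

Start with {p3, p4, p8}.
From p4 via ε: add p6.
From p8 via ε: add p11.
From p11 via ε: add p7.
From p7 via ε: add p1.
No new states can be added; the closed set is {p1, p3, p4, p6, p7, p8, p11}.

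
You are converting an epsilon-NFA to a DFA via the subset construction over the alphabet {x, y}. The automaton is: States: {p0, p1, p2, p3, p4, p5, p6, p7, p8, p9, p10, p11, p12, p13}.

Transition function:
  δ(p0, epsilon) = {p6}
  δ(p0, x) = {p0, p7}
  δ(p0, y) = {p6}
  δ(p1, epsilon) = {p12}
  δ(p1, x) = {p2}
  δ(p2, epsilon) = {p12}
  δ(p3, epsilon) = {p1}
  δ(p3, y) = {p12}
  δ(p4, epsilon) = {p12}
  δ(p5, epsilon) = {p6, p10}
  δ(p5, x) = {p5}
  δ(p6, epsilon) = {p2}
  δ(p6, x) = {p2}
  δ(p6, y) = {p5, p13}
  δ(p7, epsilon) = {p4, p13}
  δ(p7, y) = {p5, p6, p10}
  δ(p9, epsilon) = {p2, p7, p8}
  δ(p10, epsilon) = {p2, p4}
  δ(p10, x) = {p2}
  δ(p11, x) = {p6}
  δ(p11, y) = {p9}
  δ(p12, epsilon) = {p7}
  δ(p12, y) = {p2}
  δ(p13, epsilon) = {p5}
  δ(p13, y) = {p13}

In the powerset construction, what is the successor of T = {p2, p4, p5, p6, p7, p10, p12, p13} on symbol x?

p5 on x → {p5}.
p6 on x → {p2}.
p10 on x → {p2}.
No x-transition from p2, p4, p7, p12, p13.
Union after reading x: {p2, p5}.
Now take the epsilon-closure:
From p2 via epsilon: add p12.
From p5 via epsilon: add p6, p10.
From p10 via epsilon: add p4.
From p12 via epsilon: add p7.
From p7 via epsilon: add p13.
No new states can be added; the closed set is {p2, p4, p5, p6, p7, p10, p12, p13}.

{p2, p4, p5, p6, p7, p10, p12, p13}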